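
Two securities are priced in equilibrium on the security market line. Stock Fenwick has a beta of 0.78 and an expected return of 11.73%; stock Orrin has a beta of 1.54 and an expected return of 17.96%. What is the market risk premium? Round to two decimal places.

8.20%

Both satisfy E(R) = R_f + β·MRP, so the slope of the SML is
MRP = (17.96% − 11.73%) / (1.54 − 0.78) = 6.23% / 0.76 = 8.1974%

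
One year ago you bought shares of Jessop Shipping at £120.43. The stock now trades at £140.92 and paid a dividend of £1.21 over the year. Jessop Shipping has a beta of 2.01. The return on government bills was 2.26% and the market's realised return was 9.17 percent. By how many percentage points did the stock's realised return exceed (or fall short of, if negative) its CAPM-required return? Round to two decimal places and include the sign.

+1.87%

Realised HPR = (P1 + D1 − P0) / P0 = (140.92 + 1.21 − 120.43) / 120.43 = 21.70 / 120.43 = 18.0188%
MRP = 9.17% − 2.26% = 6.91%
CAPM required = R_f + β·MRP = 2.26% + 2.01 × 6.91% = 16.1491%
α = realised − required = 18.0188% − 16.1491% = +1.87%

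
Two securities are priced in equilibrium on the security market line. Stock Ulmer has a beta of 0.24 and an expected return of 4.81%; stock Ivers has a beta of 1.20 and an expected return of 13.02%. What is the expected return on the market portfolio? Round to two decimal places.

11.31%

Both satisfy E(R) = R_f + β·MRP, so the slope of the SML is
MRP = (13.02% − 4.81%) / (1.20 − 0.24) = 8.21% / 0.96 = 8.5521%
R_f = E(R_Ulmer) − β_Ulmer·MRP = 4.81% − 0.24 × 8.5521% = 2.7575%
E(R_m) = R_f + MRP = 2.7575% + 8.5521% = 11.31%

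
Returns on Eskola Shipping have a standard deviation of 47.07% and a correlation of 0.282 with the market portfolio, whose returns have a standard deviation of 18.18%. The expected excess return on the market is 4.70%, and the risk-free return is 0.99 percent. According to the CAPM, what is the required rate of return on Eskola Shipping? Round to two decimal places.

4.42%

β = ρ × σ_i / σ_m = 0.282 × 47.07% / 18.18% = 0.7301
E(R) = 0.99% + 0.7301 × 4.70% = 4.42%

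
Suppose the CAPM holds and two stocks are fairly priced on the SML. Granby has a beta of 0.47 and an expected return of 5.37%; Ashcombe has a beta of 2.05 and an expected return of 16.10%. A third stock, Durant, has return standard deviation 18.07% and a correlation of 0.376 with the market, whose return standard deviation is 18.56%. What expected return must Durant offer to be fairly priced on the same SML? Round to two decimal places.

4.66%

MRP = (16.10% − 5.37%) / (2.05 − 0.47) = 6.7911%
R_f = 5.37% − 0.47 × 6.7911% = 2.1782%
β_Durant = ρ·σ_i/σ_m = 0.376 × 18.07 / 18.56 = 0.3661
E(R_Durant) = R_f + β × MRP = 2.1782% + 0.3661 × 6.7911% = 4.66%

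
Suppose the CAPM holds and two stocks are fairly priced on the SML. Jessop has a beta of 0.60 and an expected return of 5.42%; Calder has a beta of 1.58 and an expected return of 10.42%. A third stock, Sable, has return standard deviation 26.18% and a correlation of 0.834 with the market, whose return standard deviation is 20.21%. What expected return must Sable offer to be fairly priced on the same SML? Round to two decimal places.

7.87%

MRP = (10.42% − 5.42%) / (1.58 − 0.60) = 5.1020%
R_f = 5.42% − 0.60 × 5.1020% = 2.3588%
β_Sable = ρ·σ_i/σ_m = 0.834 × 26.18 / 20.21 = 1.0804
E(R_Sable) = R_f + β × MRP = 2.3588% + 1.0804 × 5.1020% = 7.87%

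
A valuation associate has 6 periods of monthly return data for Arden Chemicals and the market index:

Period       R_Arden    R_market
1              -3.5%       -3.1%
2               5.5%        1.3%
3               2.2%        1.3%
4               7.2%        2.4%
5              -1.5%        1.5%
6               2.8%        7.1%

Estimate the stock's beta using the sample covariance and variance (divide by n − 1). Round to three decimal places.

0.633

Mean R_i = (-3.5 + 5.5 + 2.2 + 7.2 − 1.5 + 2.8) / 6 = 2.1167%
Mean R_m = (-3.1 + 1.3 + 1.3 + 2.4 + 1.5 + 7.1) / 6 = 1.7500%
Σ(R_i − R̄_i)(R_m − R̄_m) = 33.5450  ⇒  Cov = 33.5450 / 5 = 6.7090
Σ(R_m − R̄_m)² = 53.0350  ⇒  Var(R_m) = 53.0350 / 5 = 10.6070
β = Cov / Var(R_m) = 6.7090 / 10.6070 = 0.6325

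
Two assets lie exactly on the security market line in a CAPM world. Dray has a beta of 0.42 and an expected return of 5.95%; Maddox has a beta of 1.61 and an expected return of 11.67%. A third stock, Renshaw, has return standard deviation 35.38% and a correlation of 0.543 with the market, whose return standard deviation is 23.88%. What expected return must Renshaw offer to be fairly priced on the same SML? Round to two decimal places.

7.80%

MRP = (11.67% − 5.95%) / (1.61 − 0.42) = 4.8067%
R_f = 5.95% − 0.42 × 4.8067% = 3.9312%
β_Renshaw = ρ·σ_i/σ_m = 0.543 × 35.38 / 23.88 = 0.8045
E(R_Renshaw) = R_f + β × MRP = 3.9312% + 0.8045 × 4.8067% = 7.80%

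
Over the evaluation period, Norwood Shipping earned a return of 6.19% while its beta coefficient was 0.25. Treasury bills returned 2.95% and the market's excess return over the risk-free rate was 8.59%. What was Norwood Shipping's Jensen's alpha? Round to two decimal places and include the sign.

CAPM benchmark = R_f + β(R_m − R_f) = 2.95% + 0.25 × 8.59% = 5.0975%
α = actual − benchmark = 6.19% − 5.0975% = +1.09%

+1.09%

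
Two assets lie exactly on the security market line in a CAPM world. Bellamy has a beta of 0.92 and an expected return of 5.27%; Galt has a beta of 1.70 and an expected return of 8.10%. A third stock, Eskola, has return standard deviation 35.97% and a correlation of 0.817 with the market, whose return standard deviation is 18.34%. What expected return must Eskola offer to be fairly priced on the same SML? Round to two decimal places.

MRP = (8.10% − 5.27%) / (1.70 − 0.92) = 3.6282%
R_f = 5.27% − 0.92 × 3.6282% = 1.9321%
β_Eskola = ρ·σ_i/σ_m = 0.817 × 35.97 / 18.34 = 1.6024
E(R_Eskola) = R_f + β × MRP = 1.9321% + 1.6024 × 3.6282% = 7.75%

7.75%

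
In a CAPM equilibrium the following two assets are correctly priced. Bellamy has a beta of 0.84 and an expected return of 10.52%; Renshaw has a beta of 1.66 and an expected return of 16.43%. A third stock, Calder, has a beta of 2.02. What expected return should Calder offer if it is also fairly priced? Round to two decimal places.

MRP (SML slope) = (16.43% − 10.52%) / (1.66 − 0.84) = 5.91% / 0.82 = 7.2073%
R_f (intercept) = 10.52% − 0.84 × 7.2073% = 4.4659%
E(R_Calder) = R_f + β × MRP = 4.4659% + 2.02 × 7.2073% = 19.02%

19.02%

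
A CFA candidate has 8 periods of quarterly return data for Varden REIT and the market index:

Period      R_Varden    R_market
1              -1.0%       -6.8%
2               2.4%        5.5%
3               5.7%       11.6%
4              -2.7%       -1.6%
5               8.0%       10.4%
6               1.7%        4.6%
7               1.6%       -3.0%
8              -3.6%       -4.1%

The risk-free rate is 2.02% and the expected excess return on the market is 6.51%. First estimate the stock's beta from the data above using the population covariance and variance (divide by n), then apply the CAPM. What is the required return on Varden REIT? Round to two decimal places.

5.26%

Mean R_i = (-1.0 + 2.4 + 5.7 − 2.7 + 8.0 + 1.7 + 1.6 − 3.6) / 8 = 1.5125%
Mean R_m = (-6.8 + 5.5 + 11.6 − 1.6 + 10.4 + 4.6 − 3.0 − 4.1) / 8 = 2.0750%
Σ(R_i − R̄_i)(R_m − R̄_m) = 166.3125  ⇒  Cov = 166.3125 / 8 = 20.7891
Σ(R_m − R̄_m)² = 334.2950  ⇒  Var(R_m) = 334.2950 / 8 = 41.7869
β = Cov / Var(R_m) = 20.7891 / 41.7869 = 0.4975
E(R) = R_f + β × MRP = 2.02% + 0.4975 × 6.51% = 5.26%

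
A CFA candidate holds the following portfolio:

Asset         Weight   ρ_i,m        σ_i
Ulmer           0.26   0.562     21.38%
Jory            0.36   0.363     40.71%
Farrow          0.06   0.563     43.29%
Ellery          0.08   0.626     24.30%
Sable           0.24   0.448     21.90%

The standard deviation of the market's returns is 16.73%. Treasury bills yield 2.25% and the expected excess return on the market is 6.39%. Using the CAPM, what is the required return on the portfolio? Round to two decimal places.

7.40%

β_Ulmer = 0.562 × 21.38% / 16.73% = 0.7182
β_Jory = 0.363 × 40.71% / 16.73% = 0.8833
β_Farrow = 0.563 × 43.29% / 16.73% = 1.4568
β_Ellery = 0.626 × 24.30% / 16.73% = 0.9093
β_Sable = 0.448 × 21.90% / 16.73% = 0.5864
β_P = Σ w_i β_i = 0.26×0.7182 + 0.36×0.8833 + 0.06×1.4568 + 0.08×0.9093 + 0.24×0.5864 = 0.8056
E(R_P) = R_f + β_P × MRP = 2.25% + 0.8056 × 6.39% = 7.40%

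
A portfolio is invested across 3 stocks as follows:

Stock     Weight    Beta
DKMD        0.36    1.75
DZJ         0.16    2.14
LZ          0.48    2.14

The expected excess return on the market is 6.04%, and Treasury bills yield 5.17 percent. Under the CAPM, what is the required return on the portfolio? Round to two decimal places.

β_P = Σ w_i β_i = 0.36×1.75 + 0.16×2.14 + 0.48×2.14 = 1.9996
E(R_P) = R_f + β_P × MRP = 5.17% + 1.9996 × 6.04% = 17.25%

17.25%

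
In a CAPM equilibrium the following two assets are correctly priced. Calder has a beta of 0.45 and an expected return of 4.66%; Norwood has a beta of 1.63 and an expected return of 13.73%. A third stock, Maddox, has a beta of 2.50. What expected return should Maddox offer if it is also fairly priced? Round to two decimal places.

20.42%

MRP (SML slope) = (13.73% − 4.66%) / (1.63 − 0.45) = 9.07% / 1.18 = 7.6864%
R_f (intercept) = 4.66% − 0.45 × 7.6864% = 1.2011%
E(R_Maddox) = R_f + β × MRP = 1.2011% + 2.50 × 7.6864% = 20.42%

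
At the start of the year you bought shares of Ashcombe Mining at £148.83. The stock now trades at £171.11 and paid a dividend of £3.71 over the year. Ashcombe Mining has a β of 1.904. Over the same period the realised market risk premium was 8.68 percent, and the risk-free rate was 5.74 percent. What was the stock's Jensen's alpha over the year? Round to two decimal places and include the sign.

Realised HPR = (P1 + D1 − P0) / P0 = (171.11 + 3.71 − 148.83) / 148.83 = 25.99 / 148.83 = 17.4629%
CAPM required = R_f + β·MRP = 5.74% + 1.904 × 8.68% = 22.26672%
α = realised − required = 17.4629% − 22.26672% = -4.80%

-4.80%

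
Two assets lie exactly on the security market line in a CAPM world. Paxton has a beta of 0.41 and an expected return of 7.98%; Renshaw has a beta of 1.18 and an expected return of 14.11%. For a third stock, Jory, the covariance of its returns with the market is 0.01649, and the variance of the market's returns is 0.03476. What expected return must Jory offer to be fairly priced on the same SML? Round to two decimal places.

MRP = (14.11% − 7.98%) / (1.18 − 0.41) = 7.9610%
R_f = 7.98% − 0.41 × 7.9610% = 4.7160%
β_Jory = Cov / Var(R_m) = 0.01649 / 0.03476 = 0.4744
E(R_Jory) = R_f + β × MRP = 4.7160% + 0.4744 × 7.9610% = 8.49%

8.49%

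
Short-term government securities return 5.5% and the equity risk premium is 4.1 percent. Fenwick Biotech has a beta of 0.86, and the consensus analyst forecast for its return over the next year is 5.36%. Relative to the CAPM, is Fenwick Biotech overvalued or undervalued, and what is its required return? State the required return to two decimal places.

Required return = R_f + β·MRP = 5.5% + 0.86 × 4.1% = 9.03%
Forecast 5.36% < required 9.03% → the stock plots below the SML → overvalued.

Overvalued; required return 9.03%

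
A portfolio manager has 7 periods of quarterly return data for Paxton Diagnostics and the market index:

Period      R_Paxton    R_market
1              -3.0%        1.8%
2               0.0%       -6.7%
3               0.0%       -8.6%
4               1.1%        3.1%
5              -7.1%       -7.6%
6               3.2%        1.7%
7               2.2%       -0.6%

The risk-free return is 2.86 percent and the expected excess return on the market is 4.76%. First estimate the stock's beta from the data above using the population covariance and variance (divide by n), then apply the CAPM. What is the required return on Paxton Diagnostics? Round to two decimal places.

Mean R_i = (-3.0 + 0.0 + 0.0 + 1.1 − 7.1 + 3.2 + 2.2) / 7 = -0.5143%
Mean R_m = (1.8 − 6.7 − 8.6 + 3.1 − 7.6 + 1.7 − 0.6) / 7 = -2.4143%
Σ(R_i − R̄_i)(R_m − R̄_m) = 47.3986  ⇒  Cov = 47.3986 / 7 = 6.7712
Σ(R_m − R̄_m)² = 151.9086  ⇒  Var(R_m) = 151.9086 / 7 = 21.7012
β = Cov / Var(R_m) = 6.7712 / 21.7012 = 0.3120
E(R) = R_f + β × MRP = 2.86% + 0.3120 × 4.76% = 4.35%

4.35%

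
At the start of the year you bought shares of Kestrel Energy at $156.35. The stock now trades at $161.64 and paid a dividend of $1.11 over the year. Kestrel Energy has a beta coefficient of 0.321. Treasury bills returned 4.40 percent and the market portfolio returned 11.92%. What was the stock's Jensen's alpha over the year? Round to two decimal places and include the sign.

-2.72%

Realised HPR = (P1 + D1 − P0) / P0 = (161.64 + 1.11 − 156.35) / 156.35 = 6.40 / 156.35 = 4.0934%
MRP = 11.92% − 4.40% = 7.52%
CAPM required = R_f + β·MRP = 4.40% + 0.321 × 7.52% = 6.81392%
α = realised − required = 4.0934% − 6.81392% = -2.72%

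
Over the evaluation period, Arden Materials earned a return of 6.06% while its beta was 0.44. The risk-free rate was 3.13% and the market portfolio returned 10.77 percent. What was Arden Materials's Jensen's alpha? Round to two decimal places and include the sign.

Market excess return = 10.77% − 3.13% = 7.64%
CAPM benchmark = R_f + β(R_m − R_f) = 3.13% + 0.44 × 7.64% = 6.4916%
α = actual − benchmark = 6.06% − 6.4916% = -0.43%

-0.43%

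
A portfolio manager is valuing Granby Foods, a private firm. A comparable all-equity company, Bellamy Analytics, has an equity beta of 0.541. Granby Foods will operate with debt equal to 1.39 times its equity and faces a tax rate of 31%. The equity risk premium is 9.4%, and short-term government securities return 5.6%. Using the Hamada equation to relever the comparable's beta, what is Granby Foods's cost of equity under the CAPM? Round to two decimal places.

15.56%

β_L = β_U × [1 + (1 − t)(D/E)] = 0.541 × [1 + (1 − 0.31) × 1.39]
    = 0.541 × [1 + 0.69 × 1.39] = 0.541 × 1.9591 = 1.0599
E(R) = R_f + β_L × MRP = 5.6% + 1.0599 × 9.4% = 15.56%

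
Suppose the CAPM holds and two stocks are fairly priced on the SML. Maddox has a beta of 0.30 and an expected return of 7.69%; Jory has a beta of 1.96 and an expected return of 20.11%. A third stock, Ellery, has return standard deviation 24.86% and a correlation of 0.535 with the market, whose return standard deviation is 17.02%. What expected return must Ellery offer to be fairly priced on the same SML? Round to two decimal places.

11.29%

MRP = (20.11% − 7.69%) / (1.96 − 0.30) = 7.4819%
R_f = 7.69% − 0.30 × 7.4819% = 5.4454%
β_Ellery = ρ·σ_i/σ_m = 0.535 × 24.86 / 17.02 = 0.7814
E(R_Ellery) = R_f + β × MRP = 5.4454% + 0.7814 × 7.4819% = 11.29%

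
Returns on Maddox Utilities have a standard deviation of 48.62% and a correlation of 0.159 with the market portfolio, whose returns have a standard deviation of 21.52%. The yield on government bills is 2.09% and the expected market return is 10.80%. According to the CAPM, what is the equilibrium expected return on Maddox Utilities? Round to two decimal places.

β = ρ × σ_i / σ_m = 0.159 × 48.62% / 21.52% = 0.3592
MRP = 10.80% − 2.09% = 8.71%
E(R) = 2.09% + 0.3592 × 8.71% = 5.22%

5.22%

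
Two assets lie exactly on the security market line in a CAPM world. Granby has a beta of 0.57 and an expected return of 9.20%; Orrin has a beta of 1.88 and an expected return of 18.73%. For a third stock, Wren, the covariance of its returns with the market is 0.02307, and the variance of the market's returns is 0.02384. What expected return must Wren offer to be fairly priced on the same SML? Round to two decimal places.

MRP = (18.73% − 9.20%) / (1.88 − 0.57) = 7.2748%
R_f = 9.20% − 0.57 × 7.2748% = 5.0534%
β_Wren = Cov / Var(R_m) = 0.02307 / 0.02384 = 0.9677
E(R_Wren) = R_f + β × MRP = 5.0534% + 0.9677 × 7.2748% = 12.09%

12.09%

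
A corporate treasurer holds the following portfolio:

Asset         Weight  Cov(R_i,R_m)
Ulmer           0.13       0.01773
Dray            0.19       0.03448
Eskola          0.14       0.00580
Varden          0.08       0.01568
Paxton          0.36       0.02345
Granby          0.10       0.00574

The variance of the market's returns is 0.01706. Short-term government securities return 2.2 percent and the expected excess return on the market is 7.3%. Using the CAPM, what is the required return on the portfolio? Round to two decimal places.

10.73%

β_Ulmer = 0.01773 / 0.01706 = 1.0393
β_Dray = 0.03448 / 0.01706 = 2.0211
β_Eskola = 0.00580 / 0.01706 = 0.3400
β_Varden = 0.01568 / 0.01706 = 0.9191
β_Paxton = 0.02345 / 0.01706 = 1.3746
β_Granby = 0.00574 / 0.01706 = 0.3365
β_P = Σ w_i β_i = 0.13×1.0393 + 0.19×2.0211 + 0.14×0.3400 + 0.08×0.9191 + 0.36×1.3746 + 0.10×0.3365 = 1.1688
E(R_P) = R_f + β_P × MRP = 2.2% + 1.1688 × 7.3% = 10.73%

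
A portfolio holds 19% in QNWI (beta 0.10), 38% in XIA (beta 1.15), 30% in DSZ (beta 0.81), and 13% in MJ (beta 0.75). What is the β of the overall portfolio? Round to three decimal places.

0.797

β_P = Σ w_i β_i = 0.19×0.10 + 0.38×1.15 + 0.30×0.81 + 0.13×0.75 = 0.7965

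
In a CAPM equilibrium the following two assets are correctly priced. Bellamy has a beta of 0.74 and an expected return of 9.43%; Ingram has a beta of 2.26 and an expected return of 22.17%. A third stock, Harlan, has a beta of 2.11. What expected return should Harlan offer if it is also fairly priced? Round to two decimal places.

20.91%

MRP (SML slope) = (22.17% − 9.43%) / (2.26 − 0.74) = 12.74% / 1.52 = 8.3816%
R_f (intercept) = 9.43% − 0.74 × 8.3816% = 3.2276%
E(R_Harlan) = R_f + β × MRP = 3.2276% + 2.11 × 8.3816% = 20.91%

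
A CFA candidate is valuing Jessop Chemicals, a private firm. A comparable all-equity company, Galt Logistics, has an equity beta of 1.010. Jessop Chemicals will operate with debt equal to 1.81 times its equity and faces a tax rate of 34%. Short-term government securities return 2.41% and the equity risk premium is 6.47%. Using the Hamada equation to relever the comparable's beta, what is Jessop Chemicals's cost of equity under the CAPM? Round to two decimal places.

β_L = β_U × [1 + (1 − t)(D/E)] = 1.010 × [1 + (1 − 0.34) × 1.81]
    = 1.010 × [1 + 0.66 × 1.81] = 1.010 × 2.1946 = 2.2165
E(R) = R_f + β_L × MRP = 2.41% + 2.2165 × 6.47% = 16.75%

16.75%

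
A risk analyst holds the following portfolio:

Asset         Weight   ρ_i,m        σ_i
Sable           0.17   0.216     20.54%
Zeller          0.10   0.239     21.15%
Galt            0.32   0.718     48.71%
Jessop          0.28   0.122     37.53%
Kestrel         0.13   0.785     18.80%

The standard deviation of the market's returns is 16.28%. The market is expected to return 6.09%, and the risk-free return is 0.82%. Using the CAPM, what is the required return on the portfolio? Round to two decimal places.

β_Sable = 0.216 × 20.54% / 16.28% = 0.2725
β_Zeller = 0.239 × 21.15% / 16.28% = 0.3105
β_Galt = 0.718 × 48.71% / 16.28% = 2.1483
β_Jessop = 0.122 × 37.53% / 16.28% = 0.2812
β_Kestrel = 0.785 × 18.80% / 16.28% = 0.9065
β_P = Σ w_i β_i = 0.17×0.2725 + 0.10×0.3105 + 0.32×2.1483 + 0.28×0.2812 + 0.13×0.9065 = 0.9614
MRP = 6.09% − 0.82% = 5.27%
E(R_P) = R_f + β_P × MRP = 0.82% + 0.9614 × 5.27% = 5.89%

5.89%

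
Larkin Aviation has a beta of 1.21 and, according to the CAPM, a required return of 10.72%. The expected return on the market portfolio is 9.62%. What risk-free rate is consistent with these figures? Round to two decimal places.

4.38%

E(R) = R_f + β(E(R_m) − R_f) = R_f(1 − β) + β·E(R_m)
10.72% = R_f × (1 − 1.21) + 1.21 × 9.62%
10.72% = R_f × -0.21 + 11.6402%
R_f = (10.72% − 11.6402%) / -0.21 = 4.38%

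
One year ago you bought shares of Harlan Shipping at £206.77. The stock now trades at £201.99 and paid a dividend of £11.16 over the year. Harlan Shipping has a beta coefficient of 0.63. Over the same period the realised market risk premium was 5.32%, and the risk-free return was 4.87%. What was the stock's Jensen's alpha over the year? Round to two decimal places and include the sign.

-5.14%

Realised HPR = (P1 + D1 − P0) / P0 = (201.99 + 11.16 − 206.77) / 206.77 = 6.38 / 206.77 = 3.0856%
CAPM required = R_f + β·MRP = 4.87% + 0.63 × 5.32% = 8.2216%
α = realised − required = 3.0856% − 8.2216% = -5.14%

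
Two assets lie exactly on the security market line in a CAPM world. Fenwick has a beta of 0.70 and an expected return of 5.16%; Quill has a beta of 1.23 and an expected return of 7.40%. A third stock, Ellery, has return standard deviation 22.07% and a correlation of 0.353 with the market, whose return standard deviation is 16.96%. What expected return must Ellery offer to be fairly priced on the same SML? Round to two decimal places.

MRP = (7.40% − 5.16%) / (1.23 − 0.70) = 4.2264%
R_f = 5.16% − 0.70 × 4.2264% = 2.2015%
β_Ellery = ρ·σ_i/σ_m = 0.353 × 22.07 / 16.96 = 0.4594
E(R_Ellery) = R_f + β × MRP = 2.2015% + 0.4594 × 4.2264% = 4.14%

4.14%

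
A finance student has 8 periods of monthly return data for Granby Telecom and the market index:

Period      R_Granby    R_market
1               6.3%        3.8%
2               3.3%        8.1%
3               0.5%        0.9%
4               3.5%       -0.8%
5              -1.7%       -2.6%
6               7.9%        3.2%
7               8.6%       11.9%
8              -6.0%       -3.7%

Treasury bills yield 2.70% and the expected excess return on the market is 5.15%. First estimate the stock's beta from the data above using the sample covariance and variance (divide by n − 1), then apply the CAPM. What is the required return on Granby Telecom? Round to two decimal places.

Mean R_i = (6.3 + 3.3 + 0.5 + 3.5 − 1.7 + 7.9 + 8.6 − 6.0) / 8 = 2.8000%
Mean R_m = (3.8 + 8.1 + 0.9 − 0.8 − 2.6 + 3.2 + 11.9 − 3.7) / 8 = 2.6000%
Σ(R_i − R̄_i)(R_m − R̄_m) = 144.3200  ⇒  Cov = 144.3200 / 7 = 20.6171
Σ(R_m − R̄_m)² = 199.7200  ⇒  Var(R_m) = 199.7200 / 7 = 28.5314
β = Cov / Var(R_m) = 20.6171 / 28.5314 = 0.7226
E(R) = R_f + β × MRP = 2.70% + 0.7226 × 5.15% = 6.42%

6.42%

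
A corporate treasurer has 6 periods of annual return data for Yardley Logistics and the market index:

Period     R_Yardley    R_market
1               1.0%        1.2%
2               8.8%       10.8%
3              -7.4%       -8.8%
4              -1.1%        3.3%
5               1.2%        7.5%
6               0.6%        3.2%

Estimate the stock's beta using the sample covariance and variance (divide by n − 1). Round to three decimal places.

Mean R_i = (1.0 + 8.8 − 7.4 − 1.1 + 1.2 + 0.6) / 6 = 0.5167%
Mean R_m = (1.2 + 10.8 − 8.8 + 3.3 + 7.5 + 3.2) / 6 = 2.8667%
Σ(R_i − R̄_i)(R_m − R̄_m) = 159.7633  ⇒  Cov = 159.7633 / 5 = 31.9527
Σ(R_m − R̄_m)² = 223.5933  ⇒  Var(R_m) = 223.5933 / 5 = 44.7187
β = Cov / Var(R_m) = 31.9527 / 44.7187 = 0.7145

0.715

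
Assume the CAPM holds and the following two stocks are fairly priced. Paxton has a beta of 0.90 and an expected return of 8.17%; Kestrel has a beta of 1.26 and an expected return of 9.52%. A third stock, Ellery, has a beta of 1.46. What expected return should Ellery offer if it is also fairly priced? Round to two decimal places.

MRP (SML slope) = (9.52% − 8.17%) / (1.26 − 0.90) = 1.35% / 0.36 = 3.7500%
R_f (intercept) = 8.17% − 0.90 × 3.7500% = 4.7950%
E(R_Ellery) = R_f + β × MRP = 4.7950% + 1.46 × 3.7500% = 10.27%

10.27%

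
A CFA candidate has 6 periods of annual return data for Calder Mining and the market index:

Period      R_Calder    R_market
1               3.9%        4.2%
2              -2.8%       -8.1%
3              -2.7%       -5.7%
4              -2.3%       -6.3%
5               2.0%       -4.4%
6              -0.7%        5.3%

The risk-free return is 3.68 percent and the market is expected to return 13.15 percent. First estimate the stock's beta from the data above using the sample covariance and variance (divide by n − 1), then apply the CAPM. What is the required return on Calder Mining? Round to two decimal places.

Mean R_i = (3.9 − 2.8 − 2.7 − 2.3 + 2.0 − 0.7) / 6 = -0.4333%
Mean R_m = (4.2 − 8.1 − 5.7 − 6.3 − 4.4 + 5.3) / 6 = -2.5000%
Σ(R_i − R̄_i)(R_m − R̄_m) = 49.9300  ⇒  Cov = 49.9300 / 5 = 9.9860
Σ(R_m − R̄_m)² = 165.3800  ⇒  Var(R_m) = 165.3800 / 5 = 33.0760
β = Cov / Var(R_m) = 9.9860 / 33.0760 = 0.3019
MRP = 13.15% − 3.68% = 9.47%
E(R) = R_f + β × MRP = 3.68% + 0.3019 × 9.47% = 6.54%

6.54%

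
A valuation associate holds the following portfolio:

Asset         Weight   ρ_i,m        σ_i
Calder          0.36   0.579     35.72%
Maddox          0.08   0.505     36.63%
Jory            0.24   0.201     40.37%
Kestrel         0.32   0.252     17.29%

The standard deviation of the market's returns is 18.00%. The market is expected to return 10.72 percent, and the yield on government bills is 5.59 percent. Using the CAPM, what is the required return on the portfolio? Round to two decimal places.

β_Calder = 0.579 × 35.72% / 18.00% = 1.1490
β_Maddox = 0.505 × 36.63% / 18.00% = 1.0277
β_Jory = 0.201 × 40.37% / 18.00% = 0.4508
β_Kestrel = 0.252 × 17.29% / 18.00% = 0.2421
β_P = Σ w_i β_i = 0.36×1.1490 + 0.08×1.0277 + 0.24×0.4508 + 0.32×0.2421 = 0.6815
MRP = 10.72% − 5.59% = 5.13%
E(R_P) = R_f + β_P × MRP = 5.59% + 0.6815 × 5.13% = 9.09%

9.09%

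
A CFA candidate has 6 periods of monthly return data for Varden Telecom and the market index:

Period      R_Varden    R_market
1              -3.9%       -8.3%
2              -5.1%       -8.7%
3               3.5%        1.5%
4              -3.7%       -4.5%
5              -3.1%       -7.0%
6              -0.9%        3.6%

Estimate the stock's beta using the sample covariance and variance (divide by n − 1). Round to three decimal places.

0.476

Mean R_i = (-3.9 − 5.1 + 3.5 − 3.7 − 3.1 − 0.9) / 6 = -2.2000%
Mean R_m = (-8.3 − 8.7 + 1.5 − 4.5 − 7.0 + 3.6) / 6 = -3.9000%
Σ(R_i − R̄_i)(R_m − R̄_m) = 65.6200  ⇒  Cov = 65.6200 / 5 = 13.1240
Σ(R_m − R̄_m)² = 137.7800  ⇒  Var(R_m) = 137.7800 / 5 = 27.5560
β = Cov / Var(R_m) = 13.1240 / 27.5560 = 0.4763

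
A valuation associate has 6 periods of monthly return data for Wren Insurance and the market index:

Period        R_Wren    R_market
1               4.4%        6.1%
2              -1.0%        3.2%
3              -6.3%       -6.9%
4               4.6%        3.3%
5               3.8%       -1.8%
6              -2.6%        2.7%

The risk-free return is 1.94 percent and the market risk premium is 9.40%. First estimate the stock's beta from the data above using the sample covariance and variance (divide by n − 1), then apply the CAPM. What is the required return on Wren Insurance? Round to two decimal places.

7.55%

Mean R_i = (4.4 − 1.0 − 6.3 + 4.6 + 3.8 − 2.6) / 6 = 0.4833%
Mean R_m = (6.1 + 3.2 − 6.9 + 3.3 − 1.8 + 2.7) / 6 = 1.1000%
Σ(R_i − R̄_i)(R_m − R̄_m) = 65.2400  ⇒  Cov = 65.2400 / 5 = 13.0480
Σ(R_m − R̄_m)² = 109.2200  ⇒  Var(R_m) = 109.2200 / 5 = 21.8440
β = Cov / Var(R_m) = 13.0480 / 21.8440 = 0.5973
E(R) = R_f + β × MRP = 1.94% + 0.5973 × 9.40% = 7.55%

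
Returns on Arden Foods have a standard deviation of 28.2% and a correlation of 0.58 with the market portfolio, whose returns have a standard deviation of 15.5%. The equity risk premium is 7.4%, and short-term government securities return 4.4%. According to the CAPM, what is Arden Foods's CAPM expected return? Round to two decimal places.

12.21%

β = ρ × σ_i / σ_m = 0.58 × 28.2% / 15.5% = 1.0552
E(R) = 4.4% + 1.0552 × 7.4% = 12.21%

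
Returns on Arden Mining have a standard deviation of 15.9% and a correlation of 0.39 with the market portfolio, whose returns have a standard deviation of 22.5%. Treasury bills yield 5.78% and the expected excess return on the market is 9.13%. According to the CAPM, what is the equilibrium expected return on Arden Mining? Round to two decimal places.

β = ρ × σ_i / σ_m = 0.39 × 15.9% / 22.5% = 0.2756
E(R) = 5.78% + 0.2756 × 9.13% = 8.30%

8.30%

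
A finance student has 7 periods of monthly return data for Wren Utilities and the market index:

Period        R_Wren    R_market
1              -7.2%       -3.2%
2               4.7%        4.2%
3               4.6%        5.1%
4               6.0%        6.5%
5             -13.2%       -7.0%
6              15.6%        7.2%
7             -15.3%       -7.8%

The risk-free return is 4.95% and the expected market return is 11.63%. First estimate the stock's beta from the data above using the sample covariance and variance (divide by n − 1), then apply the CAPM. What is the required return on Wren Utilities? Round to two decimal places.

Mean R_i = (-7.2 + 4.7 + 4.6 + 6.0 − 13.2 + 15.6 − 15.3) / 7 = -0.6857%
Mean R_m = (-3.2 + 4.2 + 5.1 + 6.5 − 7.0 + 7.2 − 7.8) / 7 = 0.7143%
Σ(R_i − R̄_i)(R_m − R̄_m) = 432.7286  ⇒  Cov = 432.7286 / 6 = 72.1214
Σ(R_m − R̄_m)² = 254.2486  ⇒  Var(R_m) = 254.2486 / 6 = 42.3748
β = Cov / Var(R_m) = 72.1214 / 42.3748 = 1.7020
MRP = 11.63% − 4.95% = 6.68%
E(R) = R_f + β × MRP = 4.95% + 1.7020 × 6.68% = 16.32%

16.32%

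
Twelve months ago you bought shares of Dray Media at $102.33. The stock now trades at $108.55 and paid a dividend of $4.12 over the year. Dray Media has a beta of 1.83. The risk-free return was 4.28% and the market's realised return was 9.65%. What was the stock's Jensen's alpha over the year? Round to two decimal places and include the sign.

Realised HPR = (P1 + D1 − P0) / P0 = (108.55 + 4.12 − 102.33) / 102.33 = 10.34 / 102.33 = 10.1046%
MRP = 9.65% − 4.28% = 5.37%
CAPM required = R_f + β·MRP = 4.28% + 1.83 × 5.37% = 14.1071%
α = realised − required = 10.1046% − 14.1071% = -4.00%

-4.00%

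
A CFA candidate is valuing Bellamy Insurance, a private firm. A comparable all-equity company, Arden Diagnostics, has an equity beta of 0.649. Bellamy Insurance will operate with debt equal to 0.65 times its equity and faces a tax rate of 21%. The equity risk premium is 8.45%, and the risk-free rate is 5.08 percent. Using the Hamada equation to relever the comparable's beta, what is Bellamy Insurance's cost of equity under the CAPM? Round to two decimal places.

13.38%

β_L = β_U × [1 + (1 − t)(D/E)] = 0.649 × [1 + (1 − 0.21) × 0.65]
    = 0.649 × [1 + 0.79 × 0.65] = 0.649 × 1.5135 = 0.9823
E(R) = R_f + β_L × MRP = 5.08% + 0.9823 × 8.45% = 13.38%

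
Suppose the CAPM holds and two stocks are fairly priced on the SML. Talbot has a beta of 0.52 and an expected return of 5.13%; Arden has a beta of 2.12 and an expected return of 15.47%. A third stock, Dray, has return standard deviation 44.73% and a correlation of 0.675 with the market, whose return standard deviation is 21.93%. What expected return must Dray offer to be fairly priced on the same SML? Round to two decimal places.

MRP = (15.47% − 5.13%) / (2.12 − 0.52) = 6.4625%
R_f = 5.13% − 0.52 × 6.4625% = 1.7695%
β_Dray = ρ·σ_i/σ_m = 0.675 × 44.73 / 21.93 = 1.3768
E(R_Dray) = R_f + β × MRP = 1.7695% + 1.3768 × 6.4625% = 10.67%

10.67%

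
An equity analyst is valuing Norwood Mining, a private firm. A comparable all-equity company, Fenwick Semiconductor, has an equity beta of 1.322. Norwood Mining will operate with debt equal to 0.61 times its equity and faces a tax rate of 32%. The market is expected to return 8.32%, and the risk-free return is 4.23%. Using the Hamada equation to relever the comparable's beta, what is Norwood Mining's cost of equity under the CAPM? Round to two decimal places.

β_L = β_U × [1 + (1 − t)(D/E)] = 1.322 × [1 + (1 − 0.32) × 0.61]
    = 1.322 × [1 + 0.68 × 0.61] = 1.322 × 1.4148 = 1.8704
MRP = 8.32% − 4.23% = 4.09%
E(R) = R_f + β_L × MRP = 4.23% + 1.8704 × 4.09% = 11.88%

11.88%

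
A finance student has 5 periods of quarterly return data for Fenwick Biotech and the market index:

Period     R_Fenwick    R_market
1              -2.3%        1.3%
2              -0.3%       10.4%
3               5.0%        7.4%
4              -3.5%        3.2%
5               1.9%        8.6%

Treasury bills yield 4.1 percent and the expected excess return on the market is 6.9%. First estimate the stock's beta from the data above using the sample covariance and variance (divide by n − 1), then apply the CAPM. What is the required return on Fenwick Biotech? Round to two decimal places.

7.81%

Mean R_i = (-2.3 − 0.3 + 5.0 − 3.5 + 1.9) / 5 = 0.1600%
Mean R_m = (1.3 + 10.4 + 7.4 + 3.2 + 8.6) / 5 = 6.1800%
Σ(R_i − R̄_i)(R_m − R̄_m) = 31.0860  ⇒  Cov = 31.0860 / 4 = 7.7715
Σ(R_m − R̄_m)² = 57.8480  ⇒  Var(R_m) = 57.8480 / 4 = 14.4620
β = Cov / Var(R_m) = 7.7715 / 14.4620 = 0.5374
E(R) = R_f + β × MRP = 4.1% + 0.5374 × 6.9% = 7.81%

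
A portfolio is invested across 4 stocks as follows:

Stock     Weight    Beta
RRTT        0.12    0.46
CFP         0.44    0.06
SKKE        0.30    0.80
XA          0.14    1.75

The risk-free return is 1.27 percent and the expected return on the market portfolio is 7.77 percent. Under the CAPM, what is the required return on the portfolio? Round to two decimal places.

β_P = Σ w_i β_i = 0.12×0.46 + 0.44×0.06 + 0.30×0.80 + 0.14×1.75 = 0.5666
MRP = 7.77% − 1.27% = 6.50%
E(R_P) = R_f + β_P × MRP = 1.27% + 0.5666 × 6.50% = 4.95%

4.95%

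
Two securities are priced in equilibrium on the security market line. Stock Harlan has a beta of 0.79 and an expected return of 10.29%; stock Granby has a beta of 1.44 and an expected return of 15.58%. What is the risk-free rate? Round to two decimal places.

Both satisfy E(R) = R_f + β·MRP, so the slope of the SML is
MRP = (15.58% − 10.29%) / (1.44 − 0.79) = 5.29% / 0.65 = 8.1385%
R_f = E(R_Harlan) − β_Harlan·MRP = 10.29% − 0.79 × 8.1385% = 3.8606%

3.86%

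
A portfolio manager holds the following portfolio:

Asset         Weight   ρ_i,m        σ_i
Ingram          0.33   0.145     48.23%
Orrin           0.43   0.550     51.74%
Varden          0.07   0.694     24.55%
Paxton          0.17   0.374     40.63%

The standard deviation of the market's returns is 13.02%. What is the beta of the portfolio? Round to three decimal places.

1.407

β_Ingram = 0.145 × 48.23% / 13.02% = 0.5371
β_Orrin = 0.550 × 51.74% / 13.02% = 2.1856
β_Varden = 0.694 × 24.55% / 13.02% = 1.3086
β_Paxton = 0.374 × 40.63% / 13.02% = 1.1671
β_P = Σ w_i β_i = 0.33×0.5371 + 0.43×2.1856 + 0.07×1.3086 + 0.17×1.1671 = 1.4071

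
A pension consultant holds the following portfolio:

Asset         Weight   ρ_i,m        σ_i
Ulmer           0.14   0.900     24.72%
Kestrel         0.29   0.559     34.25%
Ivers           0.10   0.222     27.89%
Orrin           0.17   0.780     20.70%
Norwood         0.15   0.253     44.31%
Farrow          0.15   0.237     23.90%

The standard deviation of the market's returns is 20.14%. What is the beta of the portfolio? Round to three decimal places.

β_Ulmer = 0.900 × 24.72% / 20.14% = 1.1047
β_Kestrel = 0.559 × 34.25% / 20.14% = 0.9506
β_Ivers = 0.222 × 27.89% / 20.14% = 0.3074
β_Orrin = 0.780 × 20.70% / 20.14% = 0.8017
β_Norwood = 0.253 × 44.31% / 20.14% = 0.5566
β_Farrow = 0.237 × 23.90% / 20.14% = 0.2812
β_P = Σ w_i β_i = 0.14×1.1047 + 0.29×0.9506 + 0.10×0.3074 + 0.17×0.8017 + 0.15×0.5566 + 0.15×0.2812 = 0.7230

0.723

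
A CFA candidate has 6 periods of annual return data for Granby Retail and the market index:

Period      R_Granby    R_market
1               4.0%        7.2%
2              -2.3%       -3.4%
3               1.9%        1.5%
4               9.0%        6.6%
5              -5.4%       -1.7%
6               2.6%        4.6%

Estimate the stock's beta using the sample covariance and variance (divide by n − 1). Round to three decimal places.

0.991

Mean R_i = (4.0 − 2.3 + 1.9 + 9.0 − 5.4 + 2.6) / 6 = 1.6333%
Mean R_m = (7.2 − 3.4 + 1.5 + 6.6 − 1.7 + 4.6) / 6 = 2.4667%
Σ(R_i − R̄_i)(R_m − R̄_m) = 95.8367  ⇒  Cov = 95.8367 / 5 = 19.1673
Σ(R_m − R̄_m)² = 96.7533  ⇒  Var(R_m) = 96.7533 / 5 = 19.3507
β = Cov / Var(R_m) = 19.1673 / 19.3507 = 0.9905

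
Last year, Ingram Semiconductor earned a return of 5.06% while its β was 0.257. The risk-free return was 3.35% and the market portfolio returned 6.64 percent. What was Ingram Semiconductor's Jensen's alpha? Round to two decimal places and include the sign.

Market excess return = 6.64% − 3.35% = 3.29%
CAPM benchmark = R_f + β(R_m − R_f) = 3.35% + 0.257 × 3.29% = 4.19553%
α = actual − benchmark = 5.06% − 4.19553% = +0.86%

+0.86%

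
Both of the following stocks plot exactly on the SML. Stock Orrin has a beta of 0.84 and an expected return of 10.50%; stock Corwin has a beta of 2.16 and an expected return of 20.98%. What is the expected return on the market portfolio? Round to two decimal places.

11.77%

Both satisfy E(R) = R_f + β·MRP, so the slope of the SML is
MRP = (20.98% − 10.50%) / (2.16 − 0.84) = 10.48% / 1.32 = 7.9394%
R_f = E(R_Orrin) − β_Orrin·MRP = 10.50% − 0.84 × 7.9394% = 3.8309%
E(R_m) = R_f + MRP = 3.8309% + 7.9394% = 11.77%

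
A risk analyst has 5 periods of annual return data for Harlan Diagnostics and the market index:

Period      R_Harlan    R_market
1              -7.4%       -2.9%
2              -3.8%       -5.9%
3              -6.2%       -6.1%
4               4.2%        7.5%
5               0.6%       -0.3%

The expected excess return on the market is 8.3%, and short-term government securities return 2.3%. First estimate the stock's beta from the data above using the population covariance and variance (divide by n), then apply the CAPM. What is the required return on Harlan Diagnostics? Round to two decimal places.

Mean R_i = (-7.4 − 3.8 − 6.2 + 4.2 + 0.6) / 5 = -2.5200%
Mean R_m = (-2.9 − 5.9 − 6.1 + 7.5 − 0.3) / 5 = -1.5400%
Σ(R_i − R̄_i)(R_m − R̄_m) = 93.6160  ⇒  Cov = 93.6160 / 5 = 18.7232
Σ(R_m − R̄_m)² = 124.9120  ⇒  Var(R_m) = 124.9120 / 5 = 24.9824
β = Cov / Var(R_m) = 18.7232 / 24.9824 = 0.7495
E(R) = R_f + β × MRP = 2.3% + 0.7495 × 8.3% = 8.52%

8.52%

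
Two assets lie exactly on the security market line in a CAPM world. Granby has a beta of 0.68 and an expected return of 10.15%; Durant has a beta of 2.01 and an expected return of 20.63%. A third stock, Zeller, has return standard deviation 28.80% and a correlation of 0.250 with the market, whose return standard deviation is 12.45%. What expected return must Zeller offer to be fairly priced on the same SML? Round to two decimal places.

9.35%

MRP = (20.63% − 10.15%) / (2.01 − 0.68) = 7.8797%
R_f = 10.15% − 0.68 × 7.8797% = 4.7918%
β_Zeller = ρ·σ_i/σ_m = 0.250 × 28.80 / 12.45 = 0.5783
E(R_Zeller) = R_f + β × MRP = 4.7918% + 0.5783 × 7.8797% = 9.35%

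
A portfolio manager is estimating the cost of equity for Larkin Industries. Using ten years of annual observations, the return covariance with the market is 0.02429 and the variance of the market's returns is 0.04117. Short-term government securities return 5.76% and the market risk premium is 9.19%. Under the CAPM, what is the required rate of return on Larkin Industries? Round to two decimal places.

β = Cov(R_i, R_m) / Var(R_m) = 0.02429 / 0.04117 = 0.5900
E(R) = R_f + β × MRP = 5.76% + 0.5900 × 9.19% = 11.18%

11.18%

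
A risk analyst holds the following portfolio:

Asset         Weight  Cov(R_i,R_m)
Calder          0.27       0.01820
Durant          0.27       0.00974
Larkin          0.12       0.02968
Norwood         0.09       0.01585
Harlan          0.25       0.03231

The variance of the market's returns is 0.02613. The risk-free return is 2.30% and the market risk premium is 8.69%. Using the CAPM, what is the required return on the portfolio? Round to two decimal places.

β_Calder = 0.01820 / 0.02613 = 0.6965
β_Durant = 0.00974 / 0.02613 = 0.3728
β_Larkin = 0.02968 / 0.02613 = 1.1359
β_Norwood = 0.01585 / 0.02613 = 0.6066
β_Harlan = 0.03231 / 0.02613 = 1.2365
β_P = Σ w_i β_i = 0.27×0.6965 + 0.27×0.3728 + 0.12×1.1359 + 0.09×0.6066 + 0.25×1.2365 = 0.7887
E(R_P) = R_f + β_P × MRP = 2.30% + 0.7887 × 8.69% = 9.15%

9.15%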